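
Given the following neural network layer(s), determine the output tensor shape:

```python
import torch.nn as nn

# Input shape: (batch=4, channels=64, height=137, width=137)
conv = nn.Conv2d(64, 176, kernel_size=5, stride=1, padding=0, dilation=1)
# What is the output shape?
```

Input: (4, 64, 137, 137) -> Output: (4, 176, 133, 133)

Answer: (4, 176, 133, 133)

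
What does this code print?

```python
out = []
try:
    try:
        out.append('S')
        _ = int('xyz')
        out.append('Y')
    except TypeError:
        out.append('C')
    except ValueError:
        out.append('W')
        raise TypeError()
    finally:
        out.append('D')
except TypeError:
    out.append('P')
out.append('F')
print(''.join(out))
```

Execution trace: 'S' (inner try body) → 'W' (inner except ValueError) → 'D' (inner finally) → 'P' (outer except TypeError) → 'F' (after the try/except). Output: SWDPF

Answer: SWDPF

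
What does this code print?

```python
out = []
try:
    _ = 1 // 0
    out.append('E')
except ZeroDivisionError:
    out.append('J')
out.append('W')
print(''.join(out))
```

Execution trace: 'J' (except ZeroDivisionError) → 'W' (after the try/except). Output: JW

Answer: JW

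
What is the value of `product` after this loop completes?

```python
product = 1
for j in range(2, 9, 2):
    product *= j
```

Product of even numbers 2 to 8
`product` takes the values: 1 → 2 → 8 → 48 → 384

Answer: 384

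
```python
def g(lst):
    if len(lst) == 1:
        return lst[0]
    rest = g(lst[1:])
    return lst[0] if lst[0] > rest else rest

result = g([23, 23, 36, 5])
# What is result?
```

Recursive max over [23, 23, 36, 5] = 36

Answer: 36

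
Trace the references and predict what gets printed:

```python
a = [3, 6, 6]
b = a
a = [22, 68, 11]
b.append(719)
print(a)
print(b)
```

Key concept: rebinding vs mutation: a is rebound to a new list, b still points at the original.
Step by step:
`a = [3, 6, 6]` → a = [3, 6, 6]
`b = a` → b = [3, 6, 6] (same object as a)
`a = [22, 68, 11]` → a = [22, 68, 11]
`b.append(719)` → b = [3, 6, 6, 719]
`print(a)` → prints [22, 68, 11]
`print(b)` → prints [3, 6, 6, 719]

Answer:
[22, 68, 11]
[3, 6, 6, 719]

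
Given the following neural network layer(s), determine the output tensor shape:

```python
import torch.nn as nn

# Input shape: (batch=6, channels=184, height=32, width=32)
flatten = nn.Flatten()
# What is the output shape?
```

Input: (6, 184, 32, 32) -> Output: (6, 188416)

Answer: (6, 188416)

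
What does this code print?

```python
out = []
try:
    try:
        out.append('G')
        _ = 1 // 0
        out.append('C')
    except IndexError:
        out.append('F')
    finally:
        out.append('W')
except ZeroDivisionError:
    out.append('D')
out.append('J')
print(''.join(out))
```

Execution trace: 'G' (try body) → 'W' (finally) → 'D' (outer except ZeroDivisionError) → 'J' (after the try/except). Output: GWDJ

Answer: GWDJ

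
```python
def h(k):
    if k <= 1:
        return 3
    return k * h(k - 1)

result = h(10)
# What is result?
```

h(10) = 10 * 9 * 8 * 7 * 6 * 5 * 4 * 3 * 2 * 3 = 10886400

Answer: 10886400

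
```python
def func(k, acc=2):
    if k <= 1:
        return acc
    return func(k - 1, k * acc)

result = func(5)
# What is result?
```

Accumulator trace (n, acc): (5, 2) -> (4, 10) -> (3, 40) -> (2, 120) -> (1, 240) -> return 240

Answer: 240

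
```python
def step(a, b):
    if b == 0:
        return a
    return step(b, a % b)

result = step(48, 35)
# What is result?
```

step(48, 35) -> step(35, 13) -> step(13, 9) -> step(9, 4) -> step(4, 1) -> step(1, 0) -> 1

Answer: 1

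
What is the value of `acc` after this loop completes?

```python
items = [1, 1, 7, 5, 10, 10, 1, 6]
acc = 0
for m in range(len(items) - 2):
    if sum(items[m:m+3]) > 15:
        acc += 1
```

Count windows with sum > 15
`acc` takes the values: 0 → 1 → 2 → 3 → 4

Answer: 4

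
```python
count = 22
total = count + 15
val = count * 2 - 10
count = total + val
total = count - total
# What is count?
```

Trace:
`count = 22` → count = 22
`total = count + 15` → total = 37
`val = count * 2 - 10` → val = 34
`count = total + val` → count = 71
`total = count - total` → total = 34
So count = 71

Answer: 71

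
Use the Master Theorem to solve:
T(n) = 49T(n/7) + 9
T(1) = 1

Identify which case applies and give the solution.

a=49, b=7, f(n)=9. log_7(49) = 2. Since c=0 < 2, Case 1 applies: T(n) = Θ(n^log_b(a)) = O(n^2).

Answer: O(n^2) - Case 1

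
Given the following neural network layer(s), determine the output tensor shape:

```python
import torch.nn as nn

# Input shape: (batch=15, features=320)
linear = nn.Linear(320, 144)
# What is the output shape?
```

Input: (15, 320) -> Output: (15, 144)

Answer: (15, 144)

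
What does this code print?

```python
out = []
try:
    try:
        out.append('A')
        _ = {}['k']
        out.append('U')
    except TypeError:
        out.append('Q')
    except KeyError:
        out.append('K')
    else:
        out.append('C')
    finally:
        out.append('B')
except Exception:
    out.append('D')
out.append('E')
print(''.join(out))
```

Execution trace: 'A' (inner try body) → 'K' (inner except KeyError) → 'B' (inner finally) → 'E' (after the try/except). Output: AKBE

Answer: AKBE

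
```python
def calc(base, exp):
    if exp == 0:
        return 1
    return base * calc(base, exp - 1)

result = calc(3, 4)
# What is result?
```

calc(3, 4) = 3 * 3 * 3 * 3 = 81

Answer: 81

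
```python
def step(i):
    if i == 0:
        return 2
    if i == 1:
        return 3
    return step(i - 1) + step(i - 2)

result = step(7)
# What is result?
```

Build up from base cases: step(0)=2, step(1)=3, step(2)=5, step(3)=8, step(4)=13, step(5)=21, step(6)=34, ..., step(7)=55

Answer: 55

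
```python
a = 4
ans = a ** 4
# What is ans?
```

Trace:
`a = 4` → a = 4
`ans = a ** 4` → ans = 256
So ans = 256

Answer: 256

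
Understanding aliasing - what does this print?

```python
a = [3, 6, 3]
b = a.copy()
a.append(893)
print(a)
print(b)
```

Key concept: list.copy() creates independent copy.
Step by step:
`a = [3, 6, 3]` → a = [3, 6, 3]
`b = a.copy()` → b = [3, 6, 3]
`a.append(893)` → a = [3, 6, 3, 893]
`print(a)` → prints [3, 6, 3, 893]
`print(b)` → prints [3, 6, 3]

Answer:
[3, 6, 3, 893]
[3, 6, 3]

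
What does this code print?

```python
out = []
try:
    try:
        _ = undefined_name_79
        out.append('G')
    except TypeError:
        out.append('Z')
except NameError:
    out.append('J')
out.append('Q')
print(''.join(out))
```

Execution trace: 'J' (outer except NameError) → 'Q' (after the try/except). Output: JQ

Answer: JQ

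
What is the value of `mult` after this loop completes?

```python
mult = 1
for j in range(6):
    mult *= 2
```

2^6 = 64
`mult` takes the values: 1 → 2 → 4 → 8 → 16 → 32 → 64

Answer: 64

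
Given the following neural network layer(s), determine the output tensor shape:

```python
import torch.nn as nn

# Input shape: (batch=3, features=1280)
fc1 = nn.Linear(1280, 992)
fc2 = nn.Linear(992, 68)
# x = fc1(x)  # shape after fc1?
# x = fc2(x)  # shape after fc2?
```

Input: (3, 1280) -> after fc1: (3, 992) -> Output: (3, 68)

Answer: (3, 68)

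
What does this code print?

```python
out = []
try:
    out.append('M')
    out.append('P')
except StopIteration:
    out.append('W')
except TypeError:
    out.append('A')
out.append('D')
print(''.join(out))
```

Execution trace: 'M' (try body) → 'P' (try body, no exception) → 'D' (after the try/except). Output: MPD

Answer: MPD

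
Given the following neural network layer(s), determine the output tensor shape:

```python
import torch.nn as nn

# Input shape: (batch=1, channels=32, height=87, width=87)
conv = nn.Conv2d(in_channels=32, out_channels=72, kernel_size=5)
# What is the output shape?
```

Input: (1, 32, 87, 87) -> Output: (1, 72, 83, 83)

Answer: (1, 72, 83, 83)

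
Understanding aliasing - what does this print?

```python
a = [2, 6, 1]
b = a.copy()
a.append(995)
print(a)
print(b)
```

Key concept: list.copy() creates independent copy.
Step by step:
`a = [2, 6, 1]` → a = [2, 6, 1]
`b = a.copy()` → b = [2, 6, 1]
`a.append(995)` → a = [2, 6, 1, 995]
`print(a)` → prints [2, 6, 1, 995]
`print(b)` → prints [2, 6, 1]

Answer:
[2, 6, 1, 995]
[2, 6, 1]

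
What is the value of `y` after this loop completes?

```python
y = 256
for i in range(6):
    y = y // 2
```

Halve 6 times: 256 // 2^6 = 4
`y` takes the values: 256 → 128 → 64 → 32 → 16 → 8 → 4

Answer: 4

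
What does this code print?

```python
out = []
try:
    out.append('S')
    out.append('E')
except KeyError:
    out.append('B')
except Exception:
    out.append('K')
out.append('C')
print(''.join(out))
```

Execution trace: 'S' (try body) → 'E' (try body, no exception) → 'C' (after the try/except). Output: SEC

Answer: SEC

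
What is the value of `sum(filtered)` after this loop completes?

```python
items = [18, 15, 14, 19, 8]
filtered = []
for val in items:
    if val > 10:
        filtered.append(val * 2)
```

Sum of doubled values > 10
`filtered` takes the values: [] → [36] → [36, 30] → [36, 30, 28] → [36, 30, 28, 38]
So `sum(filtered)` = 132

Answer: 132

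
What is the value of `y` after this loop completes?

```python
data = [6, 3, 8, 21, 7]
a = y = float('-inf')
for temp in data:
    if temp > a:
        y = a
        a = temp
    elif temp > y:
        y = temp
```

Second largest (with repeats) in [6, 3, 8, 21, 7]
`y` takes the values: -inf → 3 → 6 → 8

Answer: 8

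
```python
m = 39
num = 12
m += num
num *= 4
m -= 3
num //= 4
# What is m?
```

Trace:
`m = 39` → m = 39
`num = 12` → num = 12
`m += num` → m = 51
`num *= 4` → num = 48
`m -= 3` → m = 48
`num //= 4` → num = 12
So m = 48

Answer: 48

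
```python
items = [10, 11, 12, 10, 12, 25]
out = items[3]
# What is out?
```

Trace:
`items = [10, 11, 12, 10, 12, 25]` → items = [10, 11, 12, 10, 12, 25]
`out = items[3]` → out = 10
So out = 10

Answer: 10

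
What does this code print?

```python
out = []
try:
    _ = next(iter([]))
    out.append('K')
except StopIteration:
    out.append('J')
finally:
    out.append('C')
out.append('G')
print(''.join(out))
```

Execution trace: 'J' (except StopIteration) → 'C' (finally) → 'G' (after the try/except). Output: JCG

Answer: JCG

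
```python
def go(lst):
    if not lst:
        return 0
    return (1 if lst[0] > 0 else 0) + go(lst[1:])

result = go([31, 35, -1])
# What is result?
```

Count of positive elements in [31, 35, -1] = 2

Answer: 2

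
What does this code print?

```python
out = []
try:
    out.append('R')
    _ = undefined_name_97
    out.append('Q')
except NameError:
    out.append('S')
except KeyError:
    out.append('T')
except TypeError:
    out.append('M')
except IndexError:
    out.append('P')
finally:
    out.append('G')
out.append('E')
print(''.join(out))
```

Execution trace: 'R' (try body) → 'S' (except NameError) → 'G' (finally) → 'E' (after the try/except). Output: RSGE

Answer: RSGE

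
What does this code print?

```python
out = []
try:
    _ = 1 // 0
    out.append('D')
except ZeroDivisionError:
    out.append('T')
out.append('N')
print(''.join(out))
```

Execution trace: 'T' (except ZeroDivisionError) → 'N' (after the try/except). Output: TN

Answer: TN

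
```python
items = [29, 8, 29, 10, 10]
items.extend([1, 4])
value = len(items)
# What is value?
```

Trace:
`items = [29, 8, 29, 10, 10]` → items = [29, 8, 29, 10, 10]
`items.extend([1, 4])` → items = [29, 8, 29, 10, 10, 1, 4]
`value = len(items)` → value = 7
So value = 7

Answer: 7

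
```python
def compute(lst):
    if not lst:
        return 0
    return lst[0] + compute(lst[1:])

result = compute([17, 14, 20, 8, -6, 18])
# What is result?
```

17 + 14 + 20 + 8 + (-6) + 18 + 0 = 71

Answer: 71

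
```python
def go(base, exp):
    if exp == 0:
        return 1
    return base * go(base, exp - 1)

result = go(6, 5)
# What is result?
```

go(6, 5) = 6 * 6 * 6 * 6 * 6 = 7776

Answer: 7776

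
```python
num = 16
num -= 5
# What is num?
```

Trace:
`num = 16` → num = 16
`num -= 5` → num = 11
So num = 11

Answer: 11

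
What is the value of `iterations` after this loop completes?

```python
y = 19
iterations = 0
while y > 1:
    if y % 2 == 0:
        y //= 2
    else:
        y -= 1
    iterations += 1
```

Steps to reduce 19 to 1
`iterations` takes the values: 0 → 1 → 2 → 3 → 4 → 5 → 6

Answer: 6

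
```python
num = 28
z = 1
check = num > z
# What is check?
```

Trace:
`num = 28` → num = 28
`z = 1` → z = 1
`check = num > z` → check = True
So check = True

Answer: True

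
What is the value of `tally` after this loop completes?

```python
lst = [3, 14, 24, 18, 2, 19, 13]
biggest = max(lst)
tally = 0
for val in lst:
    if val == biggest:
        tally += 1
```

Count of max value 24 in [3, 14, 24, 18, 2, 19, 13]
`tally` takes the values: 0 → 1

Answer: 1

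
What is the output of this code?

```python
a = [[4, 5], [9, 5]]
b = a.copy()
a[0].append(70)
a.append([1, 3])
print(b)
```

Key concept: shallow copy with nested lists.
Step by step:
`a = [[4, 5], [9, 5]]` → a = [[4, 5], [9, 5]]
`b = a.copy()` → b = [[4, 5], [9, 5]]
`a[0].append(70)` → a = [[4, 5, 70], [9, 5]]; b = [[4, 5, 70], [9, 5]]
`a.append([1, 3])` → a = [[4, 5, 70], [9, 5], [1, 3]]
`print(b)` → prints [[4, 5, 70], [9, 5]]

Answer: [[4, 5, 70], [9, 5]]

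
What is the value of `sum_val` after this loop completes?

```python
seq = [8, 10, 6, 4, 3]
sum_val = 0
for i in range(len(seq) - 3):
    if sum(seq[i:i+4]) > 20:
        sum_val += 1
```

Count windows with sum > 20
`sum_val` takes the values: 0 → 1 → 2

Answer: 2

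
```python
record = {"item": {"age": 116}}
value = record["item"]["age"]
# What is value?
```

Trace:
`record = {"item": {"age": 116}}` → record = {'item': {'age': 116}}
`value = record["item"]["age"]` → value = 116
So value = 116

Answer: 116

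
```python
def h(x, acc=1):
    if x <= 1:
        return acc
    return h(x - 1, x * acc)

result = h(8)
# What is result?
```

Accumulator trace (n, acc): (8, 1) -> (7, 8) -> (6, 56) -> (5, 336) -> (4, 1680) -> (3, 6720) -> (2, 20160) -> (1, 40320) -> return 40320

Answer: 40320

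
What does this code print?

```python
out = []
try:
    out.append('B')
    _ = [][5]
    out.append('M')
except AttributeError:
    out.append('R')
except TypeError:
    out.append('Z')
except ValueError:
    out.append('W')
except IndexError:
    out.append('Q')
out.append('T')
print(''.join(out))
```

Execution trace: 'B' (try body) → 'Q' (except IndexError) → 'T' (after the try/except). Output: BQT

Answer: BQT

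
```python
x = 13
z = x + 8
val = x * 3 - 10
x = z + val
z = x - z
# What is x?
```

Trace:
`x = 13` → x = 13
`z = x + 8` → z = 21
`val = x * 3 - 10` → val = 29
`x = z + val` → x = 50
`z = x - z` → z = 29
So x = 50

Answer: 50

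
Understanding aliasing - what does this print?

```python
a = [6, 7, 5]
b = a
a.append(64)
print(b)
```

Key concept: basic list aliasing.
Step by step:
`a = [6, 7, 5]` → a = [6, 7, 5]
`b = a` → b = [6, 7, 5] (same object as a)
`a.append(64)` → a = [6, 7, 5, 64] (same object as b); b = [6, 7, 5, 64] (same object as a)
`print(b)` → prints [6, 7, 5, 64]

Answer: [6, 7, 5, 64]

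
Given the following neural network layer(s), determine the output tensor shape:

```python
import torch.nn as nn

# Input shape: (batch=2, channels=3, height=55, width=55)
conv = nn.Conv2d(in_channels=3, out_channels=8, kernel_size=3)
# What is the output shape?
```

Input: (2, 3, 55, 55) -> Output: (2, 8, 53, 53)

Answer: (2, 8, 53, 53)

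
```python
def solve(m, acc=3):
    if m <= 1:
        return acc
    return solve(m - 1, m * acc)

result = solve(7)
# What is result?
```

Accumulator trace (n, acc): (7, 3) -> (6, 21) -> (5, 126) -> (4, 630) -> (3, 2520) -> (2, 7560) -> (1, 15120) -> return 15120

Answer: 15120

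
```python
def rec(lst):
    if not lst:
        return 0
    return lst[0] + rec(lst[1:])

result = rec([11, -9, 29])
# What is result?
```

11 + (-9) + 29 + 0 = 31

Answer: 31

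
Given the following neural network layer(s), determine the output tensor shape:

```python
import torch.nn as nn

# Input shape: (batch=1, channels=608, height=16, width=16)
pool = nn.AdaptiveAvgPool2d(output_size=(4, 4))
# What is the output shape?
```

Input: (1, 608, 16, 16) -> Output: (1, 608, 4, 4)

Answer: (1, 608, 4, 4)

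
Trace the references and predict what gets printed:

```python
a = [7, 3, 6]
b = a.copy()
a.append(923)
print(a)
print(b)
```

Key concept: list.copy() creates independent copy.
Step by step:
`a = [7, 3, 6]` → a = [7, 3, 6]
`b = a.copy()` → b = [7, 3, 6]
`a.append(923)` → a = [7, 3, 6, 923]
`print(a)` → prints [7, 3, 6, 923]
`print(b)` → prints [7, 3, 6]

Answer:
[7, 3, 6, 923]
[7, 3, 6]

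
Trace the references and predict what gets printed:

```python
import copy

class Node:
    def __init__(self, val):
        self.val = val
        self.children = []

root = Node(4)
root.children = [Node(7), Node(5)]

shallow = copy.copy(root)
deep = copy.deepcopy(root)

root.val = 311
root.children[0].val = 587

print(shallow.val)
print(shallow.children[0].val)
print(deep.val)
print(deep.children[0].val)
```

Key concept: deep copy with custom objects.
Step by step:
`root = Node(4)` → root = Node(val=4, children=[])
`root.children = [Node(7), Node(5)]` → root = Node(val=4, children=[Node(val=7, children=[]), Node(val=5, children=[])])
`shallow = copy.copy(root)` → shallow = Node(val=4, children=[Node(val=7, children=[]), Node(val=5, children=[])])
`deep = copy.deepcopy(root)` → deep = Node(val=4, children=[Node(val=7, children=[]), Node(val=5, children=[])])
`root.val = 311` → root = Node(val=311, children=[Node(val=7, children=[]), Node(val=5, children=[])])
`root.children[0].val = 587` → root = Node(val=311, children=[Node(val=587, children=[]), Node(val=5, children=[])]); shallow = Node(val=4, children=[Node(val=587, children=[]), Node(val=5, children=[])])
`print(shallow.val)` → prints 4
`print(shallow.children[0].val)` → prints 587
`print(deep.val)` → prints 4
`print(deep.children[0].val)` → prints 7

Answer:
4
587
4
7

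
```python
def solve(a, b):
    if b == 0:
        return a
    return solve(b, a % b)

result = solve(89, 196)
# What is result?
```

solve(89, 196) -> solve(196, 89) -> solve(89, 18) -> solve(18, 17) -> solve(17, 1) -> solve(1, 0) -> 1

Answer: 1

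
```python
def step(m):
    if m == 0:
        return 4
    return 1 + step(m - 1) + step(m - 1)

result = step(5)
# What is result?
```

step(m) = 1 + 2·step(m-1), step(0)=4. Closed form: (4+1)·2^5 - 1 = 159.

Answer: 159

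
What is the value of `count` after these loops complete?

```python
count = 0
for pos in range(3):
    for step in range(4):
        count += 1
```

3 * 4 = 12
`count` takes the values: 0 → 1 → 2 → 3 → 4 → 5 → 6 → 7 → 8 → 9 → 10 → 11 → 12

Answer: 12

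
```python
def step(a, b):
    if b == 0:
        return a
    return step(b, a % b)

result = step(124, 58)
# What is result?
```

step(124, 58) -> step(58, 8) -> step(8, 2) -> step(2, 0) -> 2

Answer: 2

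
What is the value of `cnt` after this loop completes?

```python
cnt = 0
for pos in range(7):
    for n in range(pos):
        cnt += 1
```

Triangle number: 0+1+2+...+6
`cnt` takes the values: 0 → 1 → 2 → 3 → 4 → 5 → 6 → 7 → 8 → 9 → 10 → 11 → 12 → 13 → 14 → 15 → 16 → 17 → 18 → 19 → 20 → 21

Answer: 21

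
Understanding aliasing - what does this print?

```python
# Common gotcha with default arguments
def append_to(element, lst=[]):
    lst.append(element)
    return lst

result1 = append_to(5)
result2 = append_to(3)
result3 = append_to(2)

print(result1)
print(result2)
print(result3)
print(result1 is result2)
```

Key concept: mutable default argument gotcha.
Step by step:
`result1 = append_to(5)` → result1 = [5]
`result2 = append_to(3)` → result1 = [5, 3] (same object as result2); result2 = [5, 3] (same object as result1)
`result3 = append_to(2)` → result1 = [5, 3, 2] (same object as result2, result3); result2 = [5, 3, 2] (same object as result1, result3); result3 = [5, 3, 2] (same object as result1, result2)
`print(result1)` → prints [5, 3, 2]
`print(result2)` → prints [5, 3, 2]
`print(result3)` → prints [5, 3, 2]
`print(result1 is result2)` → prints True

Answer:
[5, 3, 2]
[5, 3, 2]
[5, 3, 2]
True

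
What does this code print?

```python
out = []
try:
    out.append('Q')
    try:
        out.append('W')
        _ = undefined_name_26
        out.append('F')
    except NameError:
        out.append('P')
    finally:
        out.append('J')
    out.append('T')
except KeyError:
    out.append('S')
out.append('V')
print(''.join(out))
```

Execution trace: 'Q' (try body) → 'W' (inner try body) → 'P' (inner except NameError) → 'J' (inner finally) → 'T' (try body, no exception) → 'V' (after the try/except). Output: QWPJTV

Answer: QWPJTV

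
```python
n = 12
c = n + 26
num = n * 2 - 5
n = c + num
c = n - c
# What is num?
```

Trace:
`n = 12` → n = 12
`c = n + 26` → c = 38
`num = n * 2 - 5` → num = 19
`n = c + num` → n = 57
`c = n - c` → c = 19
So num = 19

Answer: 19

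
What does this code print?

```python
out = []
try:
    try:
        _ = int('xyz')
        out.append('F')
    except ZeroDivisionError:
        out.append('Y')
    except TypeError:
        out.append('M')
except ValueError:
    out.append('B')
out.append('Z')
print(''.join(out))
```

Execution trace: 'B' (outer except ValueError) → 'Z' (after the try/except). Output: BZ

Answer: BZ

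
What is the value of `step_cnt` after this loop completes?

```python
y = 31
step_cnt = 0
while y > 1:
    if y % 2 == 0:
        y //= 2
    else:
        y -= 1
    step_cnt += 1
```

Steps to reduce 31 to 1
`step_cnt` takes the values: 0 → 1 → 2 → 3 → 4 → 5 → 6 → 7 → 8

Answer: 8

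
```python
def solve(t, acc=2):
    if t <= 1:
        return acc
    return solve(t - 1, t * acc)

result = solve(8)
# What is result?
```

Accumulator trace (n, acc): (8, 2) -> (7, 16) -> (6, 112) -> (5, 672) -> (4, 3360) -> (3, 13440) -> (2, 40320) -> (1, 80640) -> return 80640

Answer: 80640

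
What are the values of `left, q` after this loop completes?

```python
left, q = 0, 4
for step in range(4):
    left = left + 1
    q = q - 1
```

left goes 0→4, q goes 4→0
`left, q` takes the values: (0, 4) → (1, 4) → (1, 3) → (2, 3) → (2, 2) → (3, 2) → (3, 1) → (4, 1) → (4, 0)

Answer: 4, 0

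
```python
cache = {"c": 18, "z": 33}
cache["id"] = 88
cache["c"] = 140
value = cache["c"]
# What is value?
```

Trace:
`cache = {"c": 18, "z": 33}` → cache = {'c': 18, 'z': 33}
`cache["id"] = 88` → cache = {'c': 18, 'z': 33, 'id': 88}
`cache["c"] = 140` → cache = {'c': 140, 'z': 33, 'id': 88}
`value = cache["c"]` → value = 140
So value = 140

Answer: 140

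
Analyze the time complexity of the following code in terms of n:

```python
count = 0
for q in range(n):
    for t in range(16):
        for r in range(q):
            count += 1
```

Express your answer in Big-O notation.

Each loop level contributes: n × 1 × n. Multiplying the contributions gives O(n^2).

Answer: O(n^2)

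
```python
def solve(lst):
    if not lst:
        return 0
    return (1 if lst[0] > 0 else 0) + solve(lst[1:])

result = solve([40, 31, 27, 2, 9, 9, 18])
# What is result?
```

Count of positive elements in [40, 31, 27, 2, 9, 9, 18] = 7

Answer: 7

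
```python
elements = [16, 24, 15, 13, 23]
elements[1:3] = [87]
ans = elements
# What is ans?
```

Trace:
`elements = [16, 24, 15, 13, 23]` → elements = [16, 24, 15, 13, 23]
`elements[1:3] = [87]` → elements = [16, 87, 13, 23]
`ans = elements` → ans = [16, 87, 13, 23]
So ans = [16, 87, 13, 23]

Answer: [16, 87, 13, 23]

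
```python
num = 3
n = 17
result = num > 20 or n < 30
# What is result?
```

Trace:
`num = 3` → num = 3
`n = 17` → n = 17
`result = num > 20 or n < 30` → result = True
So result = True

Answer: True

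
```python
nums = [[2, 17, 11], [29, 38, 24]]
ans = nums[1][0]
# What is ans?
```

Trace:
`nums = [[2, 17, 11], [29, 38, 24]]` → nums = [[2, 17, 11], [29, 38, 24]]
`ans = nums[1][0]` → ans = 29
So ans = 29

Answer: 29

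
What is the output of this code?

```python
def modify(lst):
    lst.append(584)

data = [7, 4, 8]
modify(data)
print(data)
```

Key concept: function modifies passed list.
Step by step:
`data = [7, 4, 8]` → data = [7, 4, 8]
`modify(data)` → data = [7, 4, 8, 584]
`print(data)` → prints [7, 4, 8, 584]

Answer: [7, 4, 8, 584]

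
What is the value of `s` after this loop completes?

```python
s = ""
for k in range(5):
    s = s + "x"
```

Repeat 'x' 5 times
`s` takes the values: "" → "x" → "xx" → "xxx" → "xxxx" → "xxxxx"

Answer: "xxxxx"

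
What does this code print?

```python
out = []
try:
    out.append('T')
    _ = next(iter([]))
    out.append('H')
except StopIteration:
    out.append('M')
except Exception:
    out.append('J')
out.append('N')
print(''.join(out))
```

Execution trace: 'T' (try body) → 'M' (except StopIteration) → 'N' (after the try/except). Output: TMN

Answer: TMN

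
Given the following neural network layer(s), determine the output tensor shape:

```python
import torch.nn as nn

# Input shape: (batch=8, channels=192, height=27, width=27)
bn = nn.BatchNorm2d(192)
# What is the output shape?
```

Input: (8, 192, 27, 27) -> Output: (8, 192, 27, 27)

Answer: (8, 192, 27, 27)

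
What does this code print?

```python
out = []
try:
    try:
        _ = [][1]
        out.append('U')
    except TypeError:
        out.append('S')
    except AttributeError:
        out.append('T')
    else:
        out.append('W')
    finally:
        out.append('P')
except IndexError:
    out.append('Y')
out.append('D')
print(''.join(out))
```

Execution trace: 'P' (finally) → 'Y' (outer except IndexError) → 'D' (after the try/except). Output: PYD

Answer: PYD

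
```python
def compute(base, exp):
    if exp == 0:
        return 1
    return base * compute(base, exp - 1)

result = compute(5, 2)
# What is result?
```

compute(5, 2) = 5 * 5 = 25

Answer: 25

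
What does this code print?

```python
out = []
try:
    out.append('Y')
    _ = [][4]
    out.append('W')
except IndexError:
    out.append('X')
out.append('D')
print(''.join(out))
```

Execution trace: 'Y' (try body) → 'X' (except IndexError) → 'D' (after the try/except). Output: YXD

Answer: YXD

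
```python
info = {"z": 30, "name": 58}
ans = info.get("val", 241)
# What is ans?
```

Trace:
`info = {"z": 30, "name": 58}` → info = {'z': 30, 'name': 58}
`ans = info.get("val", 241)` → ans = 241
So ans = 241

Answer: 241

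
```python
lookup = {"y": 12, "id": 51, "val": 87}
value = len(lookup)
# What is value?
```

Trace:
`lookup = {"y": 12, "id": 51, "val": 87}` → lookup = {'y': 12, 'id': 51, 'val': 87}
`value = len(lookup)` → value = 3
So value = 3

Answer: 3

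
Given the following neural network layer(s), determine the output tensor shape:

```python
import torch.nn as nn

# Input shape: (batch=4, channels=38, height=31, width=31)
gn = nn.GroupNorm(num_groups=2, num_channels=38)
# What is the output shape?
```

Input: (4, 38, 31, 31) -> Output: (4, 38, 31, 31)

Answer: (4, 38, 31, 31)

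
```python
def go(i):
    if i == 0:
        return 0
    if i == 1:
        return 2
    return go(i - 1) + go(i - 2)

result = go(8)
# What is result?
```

Build up from base cases: go(0)=0, go(1)=2, go(2)=2, go(3)=4, go(4)=6, go(5)=10, go(6)=16, ..., go(8)=42

Answer: 42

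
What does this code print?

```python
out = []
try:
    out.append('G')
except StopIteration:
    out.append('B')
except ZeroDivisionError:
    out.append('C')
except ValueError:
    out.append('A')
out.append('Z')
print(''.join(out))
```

Execution trace: 'G' (try body, no exception) → 'Z' (after the try/except). Output: GZ

Answer: GZ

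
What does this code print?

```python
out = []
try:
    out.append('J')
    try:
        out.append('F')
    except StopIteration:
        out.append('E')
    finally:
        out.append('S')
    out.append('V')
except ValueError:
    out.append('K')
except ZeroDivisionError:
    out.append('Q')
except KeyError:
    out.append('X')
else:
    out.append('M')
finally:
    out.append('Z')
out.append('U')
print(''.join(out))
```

Execution trace: 'J' (try body) → 'F' (inner try body, no exception) → 'S' (inner finally) → 'V' (try body, no exception) → 'M' (else) → 'Z' (finally) → 'U' (after the try/except). Output: JFSVMZU

Answer: JFSVMZU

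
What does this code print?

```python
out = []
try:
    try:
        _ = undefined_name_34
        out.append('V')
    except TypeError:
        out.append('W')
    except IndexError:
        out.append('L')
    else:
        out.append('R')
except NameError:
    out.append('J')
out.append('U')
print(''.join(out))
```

Execution trace: 'J' (outer except NameError) → 'U' (after the try/except). Output: JU

Answer: JU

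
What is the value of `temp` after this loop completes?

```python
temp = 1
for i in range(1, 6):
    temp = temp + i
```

Start at 1, add 1 through 5
`temp` takes the values: 1 → 2 → 4 → 7 → 11 → 16

Answer: 16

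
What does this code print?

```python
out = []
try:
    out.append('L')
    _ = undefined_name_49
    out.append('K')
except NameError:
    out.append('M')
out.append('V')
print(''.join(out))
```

Execution trace: 'L' (try body) → 'M' (except NameError) → 'V' (after the try/except). Output: LMV

Answer: LMV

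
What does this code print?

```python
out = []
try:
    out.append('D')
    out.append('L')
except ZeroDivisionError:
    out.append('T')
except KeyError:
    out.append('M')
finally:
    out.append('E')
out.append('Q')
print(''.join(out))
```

Execution trace: 'D' (try body) → 'L' (try body, no exception) → 'E' (finally) → 'Q' (after the try/except). Output: DLEQ

Answer: DLEQ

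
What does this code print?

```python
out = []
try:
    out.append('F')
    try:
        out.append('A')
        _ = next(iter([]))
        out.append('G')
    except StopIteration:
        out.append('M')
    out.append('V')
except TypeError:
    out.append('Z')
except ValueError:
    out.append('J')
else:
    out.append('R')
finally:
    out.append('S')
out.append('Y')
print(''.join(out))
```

Execution trace: 'F' (try body) → 'A' (inner try body) → 'M' (inner except StopIteration) → 'V' (try body, no exception) → 'R' (else) → 'S' (finally) → 'Y' (after the try/except). Output: FAMVRSY

Answer: FAMVRSY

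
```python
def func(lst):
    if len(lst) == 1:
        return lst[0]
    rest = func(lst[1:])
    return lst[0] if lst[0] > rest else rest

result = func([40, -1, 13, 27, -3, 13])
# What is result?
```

Recursive max over [40, -1, 13, 27, -3, 13] = 40

Answer: 40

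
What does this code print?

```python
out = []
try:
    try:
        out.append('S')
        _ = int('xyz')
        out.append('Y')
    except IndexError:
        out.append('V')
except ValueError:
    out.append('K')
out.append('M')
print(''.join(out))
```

Execution trace: 'S' (try body) → 'K' (outer except ValueError) → 'M' (after the try/except). Output: SKM

Answer: SKM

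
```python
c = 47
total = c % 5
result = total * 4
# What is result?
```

Trace:
`c = 47` → c = 47
`total = c % 5` → total = 2
`result = total * 4` → result = 8
So result = 8

Answer: 8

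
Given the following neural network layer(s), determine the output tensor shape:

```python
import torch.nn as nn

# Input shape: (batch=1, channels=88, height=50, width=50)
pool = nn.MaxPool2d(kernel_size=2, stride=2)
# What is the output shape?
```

Input: (1, 88, 50, 50) -> Output: (1, 88, 25, 25)

Answer: (1, 88, 25, 25)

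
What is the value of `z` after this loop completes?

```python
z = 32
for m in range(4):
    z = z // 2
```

Halve 4 times: 32 // 2^4 = 2
`z` takes the values: 32 → 16 → 8 → 4 → 2

Answer: 2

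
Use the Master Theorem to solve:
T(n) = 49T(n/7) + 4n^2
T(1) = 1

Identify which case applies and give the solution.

a=49, b=7, f(n)=4n^2. log_7(49) = 2. Since c=2 = 2, Case 2 applies: T(n) = Θ(n^log_b(a) · log n) = O(n^2 log n).

Answer: O(n^2 log n) - Case 2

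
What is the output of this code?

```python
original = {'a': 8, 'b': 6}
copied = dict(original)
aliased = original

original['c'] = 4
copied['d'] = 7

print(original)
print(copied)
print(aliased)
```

Key concept: dict() creates copy, assignment creates alias.
Step by step:
`original = {'a': 8, 'b': 6}` → original = {'a': 8, 'b': 6}
`copied = dict(original)` → copied = {'a': 8, 'b': 6}
`aliased = original` → aliased = {'a': 8, 'b': 6} (same object as original)
`original['c'] = 4` → original = {'a': 8, 'b': 6, 'c': 4} (same object as aliased); aliased = {'a': 8, 'b': 6, 'c': 4} (same object as original)
`copied['d'] = 7` → copied = {'a': 8, 'b': 6, 'd': 7}
`print(original)` → prints {'a': 8, 'b': 6, 'c': 4}
`print(copied)` → prints {'a': 8, 'b': 6, 'd': 7}
`print(aliased)` → prints {'a': 8, 'b': 6, 'c': 4}

Answer:
{'a': 8, 'b': 6, 'c': 4}
{'a': 8, 'b': 6, 'd': 7}
{'a': 8, 'b': 6, 'c': 4}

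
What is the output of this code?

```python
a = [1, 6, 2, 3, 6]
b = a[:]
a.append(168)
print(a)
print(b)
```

Key concept: slice [:] creates copy.
Step by step:
`a = [1, 6, 2, 3, 6]` → a = [1, 6, 2, 3, 6]
`b = a[:]` → b = [1, 6, 2, 3, 6]
`a.append(168)` → a = [1, 6, 2, 3, 6, 168]
`print(a)` → prints [1, 6, 2, 3, 6, 168]
`print(b)` → prints [1, 6, 2, 3, 6]

Answer:
[1, 6, 2, 3, 6, 168]
[1, 6, 2, 3, 6]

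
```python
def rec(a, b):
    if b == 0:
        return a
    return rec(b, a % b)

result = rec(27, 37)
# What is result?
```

rec(27, 37) -> rec(37, 27) -> rec(27, 10) -> rec(10, 7) -> rec(7, 3) -> rec(3, 1) -> rec(1, 0) -> 1

Answer: 1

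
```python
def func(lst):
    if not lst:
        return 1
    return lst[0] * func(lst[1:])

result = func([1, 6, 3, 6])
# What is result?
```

Product over [1, 6, 3, 6] = 1 * 6 * 3 * 6 = 108

Answer: 108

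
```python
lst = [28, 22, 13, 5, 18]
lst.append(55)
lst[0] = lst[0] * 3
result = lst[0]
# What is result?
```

Trace:
`lst = [28, 22, 13, 5, 18]` → lst = [28, 22, 13, 5, 18]
`lst.append(55)` → lst = [28, 22, 13, 5, 18, 55]
`lst[0] = lst[0] * 3` → lst = [84, 22, 13, 5, 18, 55]
`result = lst[0]` → result = 84
So result = 84

Answer: 84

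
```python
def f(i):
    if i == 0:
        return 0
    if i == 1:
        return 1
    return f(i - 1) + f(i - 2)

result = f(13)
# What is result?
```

Build up from base cases: f(0)=0, f(1)=1, f(2)=1, f(3)=2, f(4)=3, f(5)=5, f(6)=8, ..., f(13)=233

Answer: 233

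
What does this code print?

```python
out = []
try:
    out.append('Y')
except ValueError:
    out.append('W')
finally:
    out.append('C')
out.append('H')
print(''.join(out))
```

Execution trace: 'Y' (try body, no exception) → 'C' (finally) → 'H' (after the try/except). Output: YCH

Answer: YCH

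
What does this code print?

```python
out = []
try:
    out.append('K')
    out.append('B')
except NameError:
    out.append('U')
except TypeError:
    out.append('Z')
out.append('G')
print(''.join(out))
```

Execution trace: 'K' (try body) → 'B' (try body, no exception) → 'G' (after the try/except). Output: KBG

Answer: KBG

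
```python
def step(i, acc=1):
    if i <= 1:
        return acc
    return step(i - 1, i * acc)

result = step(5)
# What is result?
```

Accumulator trace (n, acc): (5, 1) -> (4, 5) -> (3, 20) -> (2, 60) -> (1, 120) -> return 120

Answer: 120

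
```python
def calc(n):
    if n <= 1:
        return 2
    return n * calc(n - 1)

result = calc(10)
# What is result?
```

calc(10) = 10 * 9 * 8 * 7 * 6 * 5 * 4 * 3 * 2 * 2 = 7257600

Answer: 7257600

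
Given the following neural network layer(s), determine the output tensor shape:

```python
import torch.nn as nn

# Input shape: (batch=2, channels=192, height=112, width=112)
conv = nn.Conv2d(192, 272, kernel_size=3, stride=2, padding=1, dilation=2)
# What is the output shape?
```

Input: (2, 192, 112, 112) -> Output: (2, 272, 55, 55)

Answer: (2, 272, 55, 55)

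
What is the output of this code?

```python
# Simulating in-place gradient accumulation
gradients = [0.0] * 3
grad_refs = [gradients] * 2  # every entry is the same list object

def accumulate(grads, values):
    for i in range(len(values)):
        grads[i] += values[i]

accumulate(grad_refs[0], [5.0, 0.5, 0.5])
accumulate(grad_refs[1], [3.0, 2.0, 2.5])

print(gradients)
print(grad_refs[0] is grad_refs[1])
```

Key concept: gradient accumulation aliasing.
Step by step:
`gradients = [0.0] * 3` → gradients = [0.0, 0.0, 0.0]
`grad_refs = [gradients] * 2` → grad_refs = [[0.0, 0.0, 0.0], [0.0, 0.0, 0.0]]
`accumulate(grad_refs[0], [5.0, 0.5, 0.5])` → gradients = [5.0, 0.5, 0.5]; grad_refs = [[5.0, 0.5, 0.5], [5.0, 0.5, 0.5]]
`accumulate(grad_refs[1], [3.0, 2.0, 2.5])` → gradients = [8.0, 2.5, 3.0]; grad_refs = [[8.0, 2.5, 3.0], [8.0, 2.5, 3.0]]
`print(gradients)` → prints [8.0, 2.5, 3.0]
`print(grad_refs[0] is grad_refs[1])` → prints True

Answer:
[8.0, 2.5, 3.0]
True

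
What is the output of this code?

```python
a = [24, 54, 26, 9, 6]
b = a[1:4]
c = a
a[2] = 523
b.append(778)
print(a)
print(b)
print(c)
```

Key concept: slice vs alias.
Step by step:
`a = [24, 54, 26, 9, 6]` → a = [24, 54, 26, 9, 6]
`b = a[1:4]` → b = [54, 26, 9]
`c = a` → c = [24, 54, 26, 9, 6] (same object as a)
`a[2] = 523` → a = [24, 54, 523, 9, 6] (same object as c); c = [24, 54, 523, 9, 6] (same object as a)
`b.append(778)` → b = [54, 26, 9, 778]
`print(a)` → prints [24, 54, 523, 9, 6]
`print(b)` → prints [54, 26, 9, 778]
`print(c)` → prints [24, 54, 523, 9, 6]

Answer:
[24, 54, 523, 9, 6]
[54, 26, 9, 778]
[24, 54, 523, 9, 6]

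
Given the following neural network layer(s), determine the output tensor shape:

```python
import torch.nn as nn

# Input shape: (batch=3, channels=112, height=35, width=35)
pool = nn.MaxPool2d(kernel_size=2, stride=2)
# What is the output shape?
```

Input: (3, 112, 35, 35) -> Output: (3, 112, 17, 17)

Answer: (3, 112, 17, 17)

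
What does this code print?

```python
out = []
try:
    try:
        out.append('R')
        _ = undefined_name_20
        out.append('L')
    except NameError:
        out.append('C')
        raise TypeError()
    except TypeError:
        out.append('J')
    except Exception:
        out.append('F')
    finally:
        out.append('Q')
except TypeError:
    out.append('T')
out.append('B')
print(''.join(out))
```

Execution trace: 'R' (try body) → 'C' (except NameError) → 'Q' (finally) → 'T' (outer except TypeError) → 'B' (after the try/except). Output: RCQTB

Answer: RCQTB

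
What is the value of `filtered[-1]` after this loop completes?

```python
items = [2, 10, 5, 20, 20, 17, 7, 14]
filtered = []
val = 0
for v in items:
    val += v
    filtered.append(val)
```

Cumulative sum ends at 95
`filtered` takes the values: [] → [2] → [2, 12] → [2, 12, 17] → [2, 12, 17, 37] → [2, 12, 17, 37, 57] → [2, 12, 17, 37, 57, 74] → [2, 12, 17, 37, 57, 74, 81] → [2, 12, 17, 37, 57, 74, 81, 95]
So `filtered[-1]` = 95

Answer: 95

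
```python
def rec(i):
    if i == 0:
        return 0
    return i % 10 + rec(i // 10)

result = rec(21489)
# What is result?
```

Sum of digits of 21489: 9 + 8 + 4 + 1 + 2 = 24

Answer: 24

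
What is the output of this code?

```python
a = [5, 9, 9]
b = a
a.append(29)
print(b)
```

Key concept: basic list aliasing.
Step by step:
`a = [5, 9, 9]` → a = [5, 9, 9]
`b = a` → b = [5, 9, 9] (same object as a)
`a.append(29)` → a = [5, 9, 9, 29] (same object as b); b = [5, 9, 9, 29] (same object as a)
`print(b)` → prints [5, 9, 9, 29]

Answer: [5, 9, 9, 29]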